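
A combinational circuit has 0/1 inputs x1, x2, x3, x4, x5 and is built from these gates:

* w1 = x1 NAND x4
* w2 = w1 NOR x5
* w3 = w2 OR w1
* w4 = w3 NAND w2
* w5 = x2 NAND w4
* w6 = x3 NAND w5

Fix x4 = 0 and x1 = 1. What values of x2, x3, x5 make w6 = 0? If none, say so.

w6 = x3 NAND w5 must be 0, so both x3 = 1 and w5 = 1.
w5 = x2 NAND w4 must be 1, so at least one of x2, w4 is 0.
Check with x4 = 0 and x1 = 1 and x2=0, x3=1, x5=0:
w1 = x1 NAND x4 = 1 NAND 0 = 1
w2 = w1 NOR x5 = 1 NOR 0 = 0
w3 = w2 OR w1 = 0 OR 1 = 1
w4 = w3 NAND w2 = 1 NAND 0 = 1
w5 = x2 NAND w4 = 0 NAND 1 = 1
w6 = x3 NAND w5 = 1 NAND 1 = 0
So w6 = 0.

x2=0, x3=1, x5=0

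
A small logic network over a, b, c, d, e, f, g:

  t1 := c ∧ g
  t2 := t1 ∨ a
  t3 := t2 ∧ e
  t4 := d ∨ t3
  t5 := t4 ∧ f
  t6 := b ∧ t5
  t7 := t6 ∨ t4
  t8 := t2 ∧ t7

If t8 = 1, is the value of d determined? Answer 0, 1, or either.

either

Both values of d occur among assignments with t8 = 1:
  d=0: a=0, b=0, c=1, d=0, e=1, f=0, g=1
  d=1: a=0, b=0, c=1, d=1, e=0, f=0, g=1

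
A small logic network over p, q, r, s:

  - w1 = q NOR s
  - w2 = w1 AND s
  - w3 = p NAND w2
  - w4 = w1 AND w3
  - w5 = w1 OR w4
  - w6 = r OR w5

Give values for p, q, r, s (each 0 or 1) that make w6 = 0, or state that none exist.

w6 = r OR w5 must be 0, so both r = 0 and w5 = 0.
w5 = w1 OR w4 must be 0, so both w1 = 0 and w4 = 0.
w1 = q NOR s must be 0, so at least one of q, s is 1.
Check with p=1, q=0, r=0, s=1:
w1 = q NOR s = 0 NOR 1 = 0
w2 = w1 AND s = 0 AND 1 = 0
w3 = p NAND w2 = 1 NAND 0 = 1
w4 = w1 AND w3 = 0 AND 1 = 0
w5 = w1 OR w4 = 0 OR 0 = 0
w6 = r OR w5 = 0 OR 0 = 0
So w6 = 0 as required.

p=1, q=0, r=0, s=1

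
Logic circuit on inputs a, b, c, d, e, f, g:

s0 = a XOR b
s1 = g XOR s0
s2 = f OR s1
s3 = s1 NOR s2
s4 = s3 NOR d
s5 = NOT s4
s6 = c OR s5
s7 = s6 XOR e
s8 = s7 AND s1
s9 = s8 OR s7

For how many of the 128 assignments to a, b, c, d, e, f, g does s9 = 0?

s9 = s8 OR s7 must be 0, so both s8 = 0 and s7 = 0.
s8 = s7 AND s1 must be 0, so at least one of s7, s1 is 0.
s7 = s6 XOR e must be 0, so s6 and e are equal.
Enumerating the 128 input combinations, 64 give s9 = 0 and 64 give s9 = 1.

64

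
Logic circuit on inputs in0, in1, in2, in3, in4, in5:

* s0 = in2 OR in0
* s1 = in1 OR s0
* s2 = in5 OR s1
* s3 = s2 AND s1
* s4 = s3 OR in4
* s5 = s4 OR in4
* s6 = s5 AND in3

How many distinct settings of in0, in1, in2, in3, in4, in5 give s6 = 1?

30

s6 = s5 AND in3 must be 1, so both s5 = 1 and in3 = 1.
s5 = s4 OR in4 must be 1, so at least one of s4, in4 is 1.
Enumerating the 64 input combinations, 30 give s6 = 1 and 34 give s6 = 0.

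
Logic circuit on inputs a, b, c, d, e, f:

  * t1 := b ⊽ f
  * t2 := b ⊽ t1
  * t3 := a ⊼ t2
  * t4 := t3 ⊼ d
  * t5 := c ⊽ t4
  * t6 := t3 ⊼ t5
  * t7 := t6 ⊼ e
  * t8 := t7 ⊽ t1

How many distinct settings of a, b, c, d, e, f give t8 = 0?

t8 = t7 ⊽ t1 must be 0, so at least one of t7, t1 is 1.
Enumerating the 64 input combinations, 45 give t8 = 0 and 19 give t8 = 1.

45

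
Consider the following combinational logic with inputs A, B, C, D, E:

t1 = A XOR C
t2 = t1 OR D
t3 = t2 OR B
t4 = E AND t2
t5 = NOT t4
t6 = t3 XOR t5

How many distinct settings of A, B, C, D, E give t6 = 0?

16

t6 = t3 XOR t5 must be 0, so t3 and t5 are equal.
Enumerating the 32 input combinations, 16 give t6 = 0 and 16 give t6 = 1.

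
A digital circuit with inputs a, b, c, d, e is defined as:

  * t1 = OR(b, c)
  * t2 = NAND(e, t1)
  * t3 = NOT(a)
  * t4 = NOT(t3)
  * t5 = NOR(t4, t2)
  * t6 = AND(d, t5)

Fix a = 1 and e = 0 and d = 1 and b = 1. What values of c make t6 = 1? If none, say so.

no solution exists

With a = 1 and e = 0 and d = 1 and b = 1 fixed, none of the 2 settings of c give t6 = 1.
For example, with c=1:
t1 = OR(b, c) = OR(1, 1) = 1
t2 = NAND(e, t1) = NAND(0, 1) = 1
t3 = NOT(a) = NOT 1 = 0
t4 = NOT(t3) = NOT 0 = 1
t5 = NOR(t4, t2) = NOR(1, 1) = 0
t6 = AND(d, t5) = AND(1, 0) = 0
giving t6 = 0 ≠ 1.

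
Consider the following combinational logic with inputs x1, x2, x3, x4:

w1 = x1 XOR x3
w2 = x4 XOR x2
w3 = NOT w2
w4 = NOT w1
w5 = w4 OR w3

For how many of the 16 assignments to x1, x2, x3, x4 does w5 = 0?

4

w5 = w4 OR w3 must be 0, so both w4 = 0 and w3 = 0.
Enumerating the 16 input combinations, 4 give w5 = 0 and 12 give w5 = 1.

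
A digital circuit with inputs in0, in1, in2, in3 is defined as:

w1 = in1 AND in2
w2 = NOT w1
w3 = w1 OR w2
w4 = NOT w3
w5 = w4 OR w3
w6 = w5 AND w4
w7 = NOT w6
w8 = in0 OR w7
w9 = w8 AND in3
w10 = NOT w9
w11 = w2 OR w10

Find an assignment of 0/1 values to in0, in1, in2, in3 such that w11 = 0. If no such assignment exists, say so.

Check with in0=1, in1=1, in2=1, in3=1:
w1 = in1 AND in2 = 1 AND 1 = 1
w2 = NOT w1 = NOT 1 = 0
w3 = w1 OR w2 = 1 OR 0 = 1
w4 = NOT w3 = NOT 1 = 0
w5 = w4 OR w3 = 0 OR 1 = 1
w6 = w5 AND w4 = 1 AND 0 = 0
w7 = NOT w6 = NOT 0 = 1
w8 = in0 OR w7 = 1 OR 1 = 1
w9 = w8 AND in3 = 1 AND 1 = 1
w10 = NOT w9 = NOT 1 = 0
w11 = w2 OR w10 = 0 OR 0 = 0
So w11 = 0 as required.

in0=1, in1=1, in2=1, in3=1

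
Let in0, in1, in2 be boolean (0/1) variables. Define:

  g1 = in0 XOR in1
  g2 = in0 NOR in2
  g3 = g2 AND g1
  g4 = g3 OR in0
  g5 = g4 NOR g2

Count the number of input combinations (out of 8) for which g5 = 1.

g5 = g4 NOR g2 must be 1, so both g4 = 0 and g2 = 0.
g4 = g3 OR in0 must be 0, so both g3 = 0 and in0 = 0.
g2 = in0 NOR in2 must be 0, so at least one of in0, in2 is 1.
Satisfying assignments:
  in0=0, in1=0, in2=1
  in0=0, in1=1, in2=1

2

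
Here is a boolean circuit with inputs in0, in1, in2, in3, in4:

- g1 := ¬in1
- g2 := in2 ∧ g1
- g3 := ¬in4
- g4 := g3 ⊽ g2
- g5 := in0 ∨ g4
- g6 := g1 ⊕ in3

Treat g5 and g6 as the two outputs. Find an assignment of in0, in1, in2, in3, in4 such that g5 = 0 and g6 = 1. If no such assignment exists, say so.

in0=0, in1=0, in2=1, in3=0, in4=1

Check with in0=0, in1=0, in2=1, in3=0, in4=1:
g1 = ¬in1 = ¬0 = 1
g2 = in2 ∧ g1 = 1 ∧ 1 = 1
g3 = ¬in4 = ¬1 = 0
g4 = g3 ⊽ g2 = 0 ⊽ 1 = 0
g5 = in0 ∨ g4 = 0 ∨ 0 = 0
g6 = g1 ⊕ in3 = 1 ⊕ 0 = 1
So g5 = 0 and g6 = 1.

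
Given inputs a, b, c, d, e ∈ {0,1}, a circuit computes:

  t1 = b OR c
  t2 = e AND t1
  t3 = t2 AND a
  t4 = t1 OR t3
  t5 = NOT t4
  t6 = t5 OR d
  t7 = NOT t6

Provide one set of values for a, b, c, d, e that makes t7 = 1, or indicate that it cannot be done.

a=1, b=1, c=0, d=0, e=0

t7 = NOT t6 must be 1, so t6 = 0.
t6 = t5 OR d must be 0, so both t5 = 0 and d = 0.
t5 = NOT t4 must be 0, so t4 = 1.
Check with a=1, b=1, c=0, d=0, e=0:
t1 = b OR c = 1 OR 0 = 1
t2 = e AND t1 = 0 AND 1 = 0
t3 = t2 AND a = 0 AND 1 = 0
t4 = t1 OR t3 = 1 OR 0 = 1
t5 = NOT t4 = NOT 1 = 0
t6 = t5 OR d = 0 OR 0 = 0
t7 = NOT t6 = NOT 0 = 1
So t7 = 1 as required.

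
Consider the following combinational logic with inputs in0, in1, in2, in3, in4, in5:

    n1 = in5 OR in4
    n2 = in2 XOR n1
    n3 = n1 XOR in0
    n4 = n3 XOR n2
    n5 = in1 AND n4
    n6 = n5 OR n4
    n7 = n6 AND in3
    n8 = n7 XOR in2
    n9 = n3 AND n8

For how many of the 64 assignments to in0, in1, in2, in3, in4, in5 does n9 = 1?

n9 = n3 AND n8 must be 1, so both n3 = 1 and n8 = 1.
Enumerating the 64 input combinations, 12 give n9 = 1 and 52 give n9 = 0.

12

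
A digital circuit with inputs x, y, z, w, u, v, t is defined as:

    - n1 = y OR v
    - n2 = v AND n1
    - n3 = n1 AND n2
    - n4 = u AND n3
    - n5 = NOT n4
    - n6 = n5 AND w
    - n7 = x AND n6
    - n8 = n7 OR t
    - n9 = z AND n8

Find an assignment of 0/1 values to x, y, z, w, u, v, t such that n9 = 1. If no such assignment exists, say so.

x=1, y=0, z=1, w=1, u=1, v=0, t=0

n9 = z AND n8 must be 1, so both z = 1 and n8 = 1.
n8 = n7 OR t must be 1, so at least one of n7, t is 1.
Check with x=1, y=0, z=1, w=1, u=1, v=0, t=0:
n1 = y OR v = 0 OR 0 = 0
n2 = v AND n1 = 0 AND 0 = 0
n3 = n1 AND n2 = 0 AND 0 = 0
n4 = u AND n3 = 1 AND 0 = 0
n5 = NOT n4 = NOT 0 = 1
n6 = n5 AND w = 1 AND 1 = 1
n7 = x AND n6 = 1 AND 1 = 1
n8 = n7 OR t = 1 OR 0 = 1
n9 = z AND n8 = 1 AND 1 = 1
So n9 = 1 as required.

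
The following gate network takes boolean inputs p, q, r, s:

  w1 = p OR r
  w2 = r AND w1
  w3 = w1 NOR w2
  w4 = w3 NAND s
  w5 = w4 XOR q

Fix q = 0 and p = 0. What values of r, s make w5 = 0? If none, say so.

r=0, s=1

Check with q = 0 and p = 0 and r=0, s=1:
w1 = p OR r = 0 OR 0 = 0
w2 = r AND w1 = 0 AND 0 = 0
w3 = w1 NOR w2 = 0 NOR 0 = 1
w4 = w3 NAND s = 1 NAND 1 = 0
w5 = w4 XOR q = 0 XOR 0 = 0
So w5 = 0.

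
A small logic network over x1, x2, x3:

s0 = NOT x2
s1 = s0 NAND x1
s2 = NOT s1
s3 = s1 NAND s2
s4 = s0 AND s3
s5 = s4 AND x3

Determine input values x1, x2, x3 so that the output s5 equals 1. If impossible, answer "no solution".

s5 = s4 AND x3 must be 1, so both s4 = 1 and x3 = 1.
s4 = s0 AND s3 must be 1, so both s0 = 1 and s3 = 1.
s0 = NOT x2 must be 1, so x2 = 0.
Check with x1=1 x2=0 x3=1:
s0 = NOT x2 = NOT 0 = 1
s1 = s0 NAND x1 = 1 NAND 1 = 0
s2 = NOT s1 = NOT 0 = 1
s3 = s1 NAND s2 = 0 NAND 1 = 1
s4 = s0 AND s3 = 1 AND 1 = 1
s5 = s4 AND x3 = 1 AND 1 = 1
So s5 = 1 as required.

x1=1 x2=0 x3=1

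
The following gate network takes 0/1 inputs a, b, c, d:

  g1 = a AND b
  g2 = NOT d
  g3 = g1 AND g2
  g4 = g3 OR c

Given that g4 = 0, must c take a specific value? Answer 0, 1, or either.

g4 = g3 OR c must be 0, so both g3 = 0 and c = 0.
g3 = g1 AND g2 must be 0, so at least one of g1, g2 is 0.
Every assignment with g4 = 0 has c = 0; there are 7 such assignment(s).

0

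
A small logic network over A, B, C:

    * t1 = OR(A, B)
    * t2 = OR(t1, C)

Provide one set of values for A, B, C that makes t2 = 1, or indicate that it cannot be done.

A=1, B=0, C=0

t2 = OR(t1, C) must be 1, so at least one of t1, C is 1.
Check with A=1, B=0, C=0:
t1 = OR(A, B) = OR(1, 0) = 1
t2 = OR(t1, C) = OR(1, 0) = 1
So t2 = 1 as required.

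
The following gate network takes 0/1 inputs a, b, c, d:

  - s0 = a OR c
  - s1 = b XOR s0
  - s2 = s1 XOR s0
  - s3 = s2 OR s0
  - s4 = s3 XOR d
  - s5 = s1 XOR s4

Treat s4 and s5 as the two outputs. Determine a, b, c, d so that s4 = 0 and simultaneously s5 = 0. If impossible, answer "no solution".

a=1, b=1, c=0, d=1

Check with a=1, b=1, c=0, d=1:
s0 = a OR c = 1 OR 0 = 1
s1 = b XOR s0 = 1 XOR 1 = 0
s2 = s1 XOR s0 = 0 XOR 1 = 1
s3 = s2 OR s0 = 1 OR 1 = 1
s4 = s3 XOR d = 1 XOR 1 = 0
s5 = s1 XOR s4 = 0 XOR 0 = 0
So s4 = 0 and s5 = 0.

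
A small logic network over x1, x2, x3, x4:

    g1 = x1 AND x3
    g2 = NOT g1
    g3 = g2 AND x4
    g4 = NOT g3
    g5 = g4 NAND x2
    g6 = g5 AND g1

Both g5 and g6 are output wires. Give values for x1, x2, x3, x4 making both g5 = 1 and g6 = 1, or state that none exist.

x1=1, x2=0, x3=1, x4=1

Check with x1=1, x2=0, x3=1, x4=1:
g1 = x1 AND x3 = 1 AND 1 = 1
g2 = NOT g1 = NOT 1 = 0
g3 = g2 AND x4 = 0 AND 1 = 0
g4 = NOT g3 = NOT 0 = 1
g5 = g4 NAND x2 = 1 NAND 0 = 1
g6 = g5 AND g1 = 1 AND 1 = 1
So g5 = 1 and g6 = 1.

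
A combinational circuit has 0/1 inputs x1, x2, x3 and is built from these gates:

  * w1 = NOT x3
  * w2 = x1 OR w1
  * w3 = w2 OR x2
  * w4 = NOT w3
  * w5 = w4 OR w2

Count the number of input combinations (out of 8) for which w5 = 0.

w5 = w4 OR w2 must be 0, so both w4 = 0 and w2 = 0.
Enumerating the 8 input combinations, 1 give w5 = 0 and 7 give w5 = 1.

1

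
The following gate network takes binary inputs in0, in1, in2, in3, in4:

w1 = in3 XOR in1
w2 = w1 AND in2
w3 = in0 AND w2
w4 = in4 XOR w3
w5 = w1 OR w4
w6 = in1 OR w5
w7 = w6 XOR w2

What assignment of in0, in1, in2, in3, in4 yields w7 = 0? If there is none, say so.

in0=1, in1=0, in2=0, in3=0, in4=0

w7 = w6 XOR w2 must be 0, so w6 and w2 are equal.
Check with in0=1, in1=0, in2=0, in3=0, in4=0:
w1 = in3 XOR in1 = 0 XOR 0 = 0
w2 = w1 AND in2 = 0 AND 0 = 0
w3 = in0 AND w2 = 1 AND 0 = 0
w4 = in4 XOR w3 = 0 XOR 0 = 0
w5 = w1 OR w4 = 0 OR 0 = 0
w6 = in1 OR w5 = 0 OR 0 = 0
w7 = w6 XOR w2 = 0 XOR 0 = 0
So w7 = 0 as required.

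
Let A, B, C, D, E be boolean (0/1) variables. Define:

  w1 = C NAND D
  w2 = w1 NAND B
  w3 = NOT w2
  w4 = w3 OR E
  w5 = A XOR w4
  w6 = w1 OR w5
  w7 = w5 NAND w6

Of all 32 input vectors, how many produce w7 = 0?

16

w7 = w5 NAND w6 must be 0, so both w5 = 1 and w6 = 1.
w5 = A XOR w4 must be 1, so A and w4 differ.
w6 = w1 OR w5 must be 1, so at least one of w1, w5 is 1.
Enumerating the 32 input combinations, 16 give w7 = 0 and 16 give w7 = 1.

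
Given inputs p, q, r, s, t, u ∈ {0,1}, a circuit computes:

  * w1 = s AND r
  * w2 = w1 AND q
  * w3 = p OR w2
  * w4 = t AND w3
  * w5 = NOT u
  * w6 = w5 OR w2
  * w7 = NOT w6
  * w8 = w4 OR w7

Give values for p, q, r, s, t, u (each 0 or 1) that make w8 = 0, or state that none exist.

p=0 q=1 r=1 s=0 t=1 u=0

w8 = w4 OR w7 must be 0, so both w4 = 0 and w7 = 0.
Check with p=0 q=1 r=1 s=0 t=1 u=0:
w1 = s AND r = 0 AND 1 = 0
w2 = w1 AND q = 0 AND 1 = 0
w3 = p OR w2 = 0 OR 0 = 0
w4 = t AND w3 = 1 AND 0 = 0
w5 = NOT u = NOT 0 = 1
w6 = w5 OR w2 = 1 OR 0 = 1
w7 = NOT w6 = NOT 1 = 0
w8 = w4 OR w7 = 0 OR 0 = 0
So w8 = 0 as required.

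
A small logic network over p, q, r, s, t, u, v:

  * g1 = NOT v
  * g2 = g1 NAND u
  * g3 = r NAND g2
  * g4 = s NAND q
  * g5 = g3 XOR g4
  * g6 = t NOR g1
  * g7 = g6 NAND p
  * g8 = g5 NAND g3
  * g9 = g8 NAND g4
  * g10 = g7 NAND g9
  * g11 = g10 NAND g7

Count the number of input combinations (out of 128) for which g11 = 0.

g11 = g10 NAND g7 must be 0, so both g10 = 1 and g7 = 1.
g10 = g7 NAND g9 must be 1, so at least one of g7, g9 is 0.
g7 = g6 NAND p must be 1, so at least one of g6, p is 0.
Enumerating the 128 input combinations, 84 give g11 = 0 and 44 give g11 = 1.

84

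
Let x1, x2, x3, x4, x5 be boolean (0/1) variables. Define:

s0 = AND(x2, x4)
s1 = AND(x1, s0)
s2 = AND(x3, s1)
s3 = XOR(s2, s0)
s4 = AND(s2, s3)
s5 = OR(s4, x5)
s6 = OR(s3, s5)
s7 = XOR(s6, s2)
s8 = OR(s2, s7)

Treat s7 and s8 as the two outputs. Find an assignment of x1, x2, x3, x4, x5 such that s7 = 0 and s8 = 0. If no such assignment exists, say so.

Check with x1=0, x2=0, x3=1, x4=1, x5=0:
s0 = AND(x2, x4) = AND(0, 1) = 0
s1 = AND(x1, s0) = AND(0, 0) = 0
s2 = AND(x3, s1) = AND(1, 0) = 0
s3 = XOR(s2, s0) = XOR(0, 0) = 0
s4 = AND(s2, s3) = AND(0, 0) = 0
s5 = OR(s4, x5) = OR(0, 0) = 0
s6 = OR(s3, s5) = OR(0, 0) = 0
s7 = XOR(s6, s2) = XOR(0, 0) = 0
s8 = OR(s2, s7) = OR(0, 0) = 0
So s7 = 0 and s8 = 0.

x1=0, x2=0, x3=1, x4=1, x5=0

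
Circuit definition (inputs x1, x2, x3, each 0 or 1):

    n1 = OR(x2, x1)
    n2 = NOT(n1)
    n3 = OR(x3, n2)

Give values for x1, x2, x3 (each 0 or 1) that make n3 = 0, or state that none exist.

n3 = OR(x3, n2) must be 0, so both x3 = 0 and n2 = 0.
Check with x1=1, x2=0, x3=0:
n1 = OR(x2, x1) = OR(0, 1) = 1
n2 = NOT(n1) = NOT 1 = 0
n3 = OR(x3, n2) = OR(0, 0) = 0
So n3 = 0 as required.

x1=1, x2=0, x3=0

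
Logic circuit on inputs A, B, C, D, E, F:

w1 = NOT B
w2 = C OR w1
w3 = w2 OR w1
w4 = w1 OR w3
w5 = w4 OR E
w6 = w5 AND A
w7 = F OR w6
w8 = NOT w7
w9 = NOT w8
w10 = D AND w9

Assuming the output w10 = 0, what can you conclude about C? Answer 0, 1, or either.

either

Both values of C occur among assignments with w10 = 0:
  C=0: A=0, B=0, C=0, D=0, E=0, F=0
  C=1: A=0, B=0, C=1, D=0, E=0, F=0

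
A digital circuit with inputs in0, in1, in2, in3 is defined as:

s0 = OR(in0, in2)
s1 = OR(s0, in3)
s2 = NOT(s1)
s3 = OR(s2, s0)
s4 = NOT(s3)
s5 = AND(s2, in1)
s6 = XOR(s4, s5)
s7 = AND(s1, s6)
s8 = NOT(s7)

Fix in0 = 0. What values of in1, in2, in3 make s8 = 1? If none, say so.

in1=0 in2=1 in3=0

s8 = NOT(s7) must be 1, so s7 = 0.
Check with in0 = 0 and in1=0, in2=1, in3=0:
s0 = OR(in0, in2) = OR(0, 1) = 1
s1 = OR(s0, in3) = OR(1, 0) = 1
s2 = NOT(s1) = NOT 1 = 0
s3 = OR(s2, s0) = OR(0, 1) = 1
s4 = NOT(s3) = NOT 1 = 0
s5 = AND(s2, in1) = AND(0, 0) = 0
s6 = XOR(s4, s5) = XOR(0, 0) = 0
s7 = AND(s1, s6) = AND(1, 0) = 0
s8 = NOT(s7) = NOT 0 = 1
So s8 = 1.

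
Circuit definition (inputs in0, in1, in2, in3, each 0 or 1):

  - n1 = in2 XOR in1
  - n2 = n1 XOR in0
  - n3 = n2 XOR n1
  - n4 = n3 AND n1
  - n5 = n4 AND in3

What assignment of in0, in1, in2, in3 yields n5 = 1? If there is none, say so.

in0=1 in1=0 in2=1 in3=1

Check with in0=1 in1=0 in2=1 in3=1:
n1 = in2 XOR in1 = 1 XOR 0 = 1
n2 = n1 XOR in0 = 1 XOR 1 = 0
n3 = n2 XOR n1 = 0 XOR 1 = 1
n4 = n3 AND n1 = 1 AND 1 = 1
n5 = n4 AND in3 = 1 AND 1 = 1
So n5 = 1 as required.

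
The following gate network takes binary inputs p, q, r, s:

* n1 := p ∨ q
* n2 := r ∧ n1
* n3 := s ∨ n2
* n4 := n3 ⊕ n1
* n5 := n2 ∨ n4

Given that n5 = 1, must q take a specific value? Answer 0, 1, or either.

Both values of q occur among assignments with n5 = 1:
  q=0: p=0, q=0, r=0, s=1
  q=1: p=0, q=1, r=0, s=0

either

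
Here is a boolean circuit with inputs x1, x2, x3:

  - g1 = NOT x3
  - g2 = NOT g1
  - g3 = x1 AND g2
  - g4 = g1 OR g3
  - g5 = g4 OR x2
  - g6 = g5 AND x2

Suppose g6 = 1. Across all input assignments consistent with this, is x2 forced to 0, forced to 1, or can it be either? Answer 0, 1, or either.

g6 = g5 AND x2 must be 1, so both g5 = 1 and x2 = 1.
Every assignment with g6 = 1 has x2 = 1; there are 4 such assignment(s).
  x1=0, x2=1, x3=0
  x1=0, x2=1, x3=1
  x1=1, x2=1, x3=0
  x1=1, x2=1, x3=1

1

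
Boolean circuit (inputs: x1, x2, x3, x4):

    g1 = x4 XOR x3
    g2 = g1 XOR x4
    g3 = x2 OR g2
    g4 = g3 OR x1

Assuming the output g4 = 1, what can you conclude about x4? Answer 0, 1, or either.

Both values of x4 occur among assignments with g4 = 1:
  x4=0: x1=0, x2=0, x3=1, x4=0
  x4=1: x1=0, x2=0, x3=1, x4=1

either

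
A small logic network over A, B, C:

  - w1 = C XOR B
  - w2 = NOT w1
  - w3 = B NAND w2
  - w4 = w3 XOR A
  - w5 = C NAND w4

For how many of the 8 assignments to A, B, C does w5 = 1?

w5 = C NAND w4 must be 1, so at least one of C, w4 is 0.
Enumerating the 8 input combinations, 6 give w5 = 1 and 2 give w5 = 0.

6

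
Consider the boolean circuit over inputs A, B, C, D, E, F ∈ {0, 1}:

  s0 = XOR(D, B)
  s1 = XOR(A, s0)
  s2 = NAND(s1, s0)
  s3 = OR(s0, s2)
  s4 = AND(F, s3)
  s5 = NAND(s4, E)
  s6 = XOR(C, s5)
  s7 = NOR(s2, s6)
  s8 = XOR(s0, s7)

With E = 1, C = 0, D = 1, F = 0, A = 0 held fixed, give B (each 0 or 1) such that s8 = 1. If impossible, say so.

B=0

Check with E = 1, C = 0, D = 1, F = 0, A = 0 and B=0:
s0 = XOR(D, B) = XOR(1, 0) = 1
s1 = XOR(A, s0) = XOR(0, 1) = 1
s2 = NAND(s1, s0) = NAND(1, 1) = 0
s3 = OR(s0, s2) = OR(1, 0) = 1
s4 = AND(F, s3) = AND(0, 1) = 0
s5 = NAND(s4, E) = NAND(0, 1) = 1
s6 = XOR(C, s5) = XOR(0, 1) = 1
s7 = NOR(s2, s6) = NOR(0, 1) = 0
s8 = XOR(s0, s7) = XOR(1, 0) = 1
So s8 = 1.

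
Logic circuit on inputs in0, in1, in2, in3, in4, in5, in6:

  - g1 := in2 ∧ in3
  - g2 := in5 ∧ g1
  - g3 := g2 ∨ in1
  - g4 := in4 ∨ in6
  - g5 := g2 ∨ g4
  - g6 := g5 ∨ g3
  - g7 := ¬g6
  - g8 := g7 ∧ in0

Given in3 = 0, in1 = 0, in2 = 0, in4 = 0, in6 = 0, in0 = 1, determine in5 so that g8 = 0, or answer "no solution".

no solution exists

With in3 = 0, in1 = 0, in2 = 0, in4 = 0, in6 = 0, in0 = 1 fixed, none of the 2 settings of in5 give g8 = 0.
For example, with in5=1:
g1 = in2 ∧ in3 = 0 ∧ 0 = 0
g2 = in5 ∧ g1 = 1 ∧ 0 = 0
g3 = g2 ∨ in1 = 0 ∨ 0 = 0
g4 = in4 ∨ in6 = 0 ∨ 0 = 0
g5 = g2 ∨ g4 = 0 ∨ 0 = 0
g6 = g5 ∨ g3 = 0 ∨ 0 = 0
g7 = ¬g6 = ¬0 = 1
g8 = g7 ∧ in0 = 1 ∧ 1 = 1
giving g8 = 1 ≠ 0.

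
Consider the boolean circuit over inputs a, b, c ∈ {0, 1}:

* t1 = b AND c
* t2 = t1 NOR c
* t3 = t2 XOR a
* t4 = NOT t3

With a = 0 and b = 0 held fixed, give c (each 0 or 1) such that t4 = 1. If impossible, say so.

Check with a = 0 and b = 0 and c=1:
t1 = b AND c = 0 AND 1 = 0
t2 = t1 NOR c = 0 NOR 1 = 0
t3 = t2 XOR a = 0 XOR 0 = 0
t4 = NOT t3 = NOT 0 = 1
So t4 = 1.

c=1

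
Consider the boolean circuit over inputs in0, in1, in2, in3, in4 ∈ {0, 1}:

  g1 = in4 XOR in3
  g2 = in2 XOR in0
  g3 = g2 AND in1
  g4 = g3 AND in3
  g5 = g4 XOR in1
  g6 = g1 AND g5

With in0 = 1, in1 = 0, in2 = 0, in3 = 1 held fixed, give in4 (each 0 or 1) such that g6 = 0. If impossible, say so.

in4=1

g6 = g1 AND g5 must be 0, so at least one of g1, g5 is 0.
Check with in0 = 1, in1 = 0, in2 = 0, in3 = 1 and in4=1:
g1 = in4 XOR in3 = 1 XOR 1 = 0
g2 = in2 XOR in0 = 0 XOR 1 = 1
g3 = g2 AND in1 = 1 AND 0 = 0
g4 = g3 AND in3 = 0 AND 1 = 0
g5 = g4 XOR in1 = 0 XOR 0 = 0
g6 = g1 AND g5 = 0 AND 0 = 0
So g6 = 0.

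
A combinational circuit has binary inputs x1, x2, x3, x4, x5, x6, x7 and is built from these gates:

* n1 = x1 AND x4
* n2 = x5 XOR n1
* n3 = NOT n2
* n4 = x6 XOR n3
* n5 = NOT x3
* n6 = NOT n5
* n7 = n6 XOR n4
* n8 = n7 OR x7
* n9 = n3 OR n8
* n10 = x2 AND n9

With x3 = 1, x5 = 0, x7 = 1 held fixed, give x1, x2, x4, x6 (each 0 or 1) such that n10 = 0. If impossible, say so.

x1=0, x2=0, x4=0, x6=0

Check with x3 = 1, x5 = 0, x7 = 1 and x1=0, x2=0, x4=0, x6=0:
n1 = x1 AND x4 = 0 AND 0 = 0
n2 = x5 XOR n1 = 0 XOR 0 = 0
n3 = NOT n2 = NOT 0 = 1
n4 = x6 XOR n3 = 0 XOR 1 = 1
n5 = NOT x3 = NOT 1 = 0
n6 = NOT n5 = NOT 0 = 1
n7 = n6 XOR n4 = 1 XOR 1 = 0
n8 = n7 OR x7 = 0 OR 1 = 1
n9 = n3 OR n8 = 1 OR 1 = 1
n10 = x2 AND n9 = 0 AND 1 = 0
So n10 = 0.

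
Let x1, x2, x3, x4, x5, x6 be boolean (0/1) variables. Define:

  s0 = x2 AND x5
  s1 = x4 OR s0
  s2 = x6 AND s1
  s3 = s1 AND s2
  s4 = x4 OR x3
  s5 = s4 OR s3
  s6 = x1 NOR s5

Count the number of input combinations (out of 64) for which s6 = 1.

7

s6 = x1 NOR s5 must be 1, so both x1 = 0 and s5 = 0.
Enumerating the 64 input combinations, 7 give s6 = 1 and 57 give s6 = 0.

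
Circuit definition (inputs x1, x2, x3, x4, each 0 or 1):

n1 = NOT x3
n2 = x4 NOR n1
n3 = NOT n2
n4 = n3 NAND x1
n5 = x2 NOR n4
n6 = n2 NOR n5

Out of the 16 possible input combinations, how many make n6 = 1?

9

n6 = n2 NOR n5 must be 1, so both n2 = 0 and n5 = 0.
Enumerating the 16 input combinations, 9 give n6 = 1 and 7 give n6 = 0.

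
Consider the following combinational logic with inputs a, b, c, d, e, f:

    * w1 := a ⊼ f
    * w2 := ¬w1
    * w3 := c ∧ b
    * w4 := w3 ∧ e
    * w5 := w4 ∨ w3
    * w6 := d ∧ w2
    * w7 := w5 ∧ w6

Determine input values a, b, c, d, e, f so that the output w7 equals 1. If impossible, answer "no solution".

a=1, b=1, c=1, d=1, e=0, f=1

w7 = w5 ∧ w6 must be 1, so both w5 = 1 and w6 = 1.
w5 = w4 ∨ w3 must be 1, so at least one of w4, w3 is 1.
w6 = d ∧ w2 must be 1, so both d = 1 and w2 = 1.
Check with a=1, b=1, c=1, d=1, e=0, f=1:
w1 = a ⊼ f = 1 ⊼ 1 = 0
w2 = ¬w1 = ¬0 = 1
w3 = c ∧ b = 1 ∧ 1 = 1
w4 = w3 ∧ e = 1 ∧ 0 = 0
w5 = w4 ∨ w3 = 0 ∨ 1 = 1
w6 = d ∧ w2 = 1 ∧ 1 = 1
w7 = w5 ∧ w6 = 1 ∧ 1 = 1
So w7 = 1 as required.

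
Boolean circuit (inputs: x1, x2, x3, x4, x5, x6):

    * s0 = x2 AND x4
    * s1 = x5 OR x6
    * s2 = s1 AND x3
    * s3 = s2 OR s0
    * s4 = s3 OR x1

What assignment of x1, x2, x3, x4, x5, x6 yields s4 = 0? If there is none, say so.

s4 = s3 OR x1 must be 0, so both s3 = 0 and x1 = 0.
s3 = s2 OR s0 must be 0, so both s2 = 0 and s0 = 0.
Check with x1=0, x2=0, x3=0, x4=1, x5=0, x6=1:
s0 = x2 AND x4 = 0 AND 1 = 0
s1 = x5 OR x6 = 0 OR 1 = 1
s2 = s1 AND x3 = 1 AND 0 = 0
s3 = s2 OR s0 = 0 OR 0 = 0
s4 = s3 OR x1 = 0 OR 0 = 0
So s4 = 0 as required.

x1=0, x2=0, x3=0, x4=1, x5=0, x6=1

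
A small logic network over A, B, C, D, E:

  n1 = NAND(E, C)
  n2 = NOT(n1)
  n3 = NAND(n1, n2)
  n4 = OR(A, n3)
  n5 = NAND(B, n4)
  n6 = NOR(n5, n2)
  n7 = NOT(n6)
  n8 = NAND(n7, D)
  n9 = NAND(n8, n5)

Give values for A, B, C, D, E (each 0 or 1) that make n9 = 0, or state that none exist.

n9 = NAND(n8, n5) must be 0, so both n8 = 1 and n5 = 1.
n8 = NAND(n7, D) must be 1, so at least one of n7, D is 0.
Check with A=1, B=0, C=1, D=0, E=1:
n1 = NAND(E, C) = NAND(1, 1) = 0
n2 = NOT(n1) = NOT 0 = 1
n3 = NAND(n1, n2) = NAND(0, 1) = 1
n4 = OR(A, n3) = OR(1, 1) = 1
n5 = NAND(B, n4) = NAND(0, 1) = 1
n6 = NOR(n5, n2) = NOR(1, 1) = 0
n7 = NOT(n6) = NOT 0 = 1
n8 = NAND(n7, D) = NAND(1, 0) = 1
n9 = NAND(n8, n5) = NAND(1, 1) = 0
So n9 = 0 as required.

A=1, B=0, C=1, D=0, E=1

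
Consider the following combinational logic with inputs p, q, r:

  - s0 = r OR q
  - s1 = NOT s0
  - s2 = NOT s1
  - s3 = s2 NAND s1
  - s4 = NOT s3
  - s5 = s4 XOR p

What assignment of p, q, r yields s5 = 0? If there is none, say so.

s5 = s4 XOR p must be 0, so s4 and p are equal.
Check with p=0, q=1, r=0:
s0 = r OR q = 0 OR 1 = 1
s1 = NOT s0 = NOT 1 = 0
s2 = NOT s1 = NOT 0 = 1
s3 = s2 NAND s1 = 1 NAND 0 = 1
s4 = NOT s3 = NOT 1 = 0
s5 = s4 XOR p = 0 XOR 0 = 0
So s5 = 0 as required.

p=0, q=1, r=0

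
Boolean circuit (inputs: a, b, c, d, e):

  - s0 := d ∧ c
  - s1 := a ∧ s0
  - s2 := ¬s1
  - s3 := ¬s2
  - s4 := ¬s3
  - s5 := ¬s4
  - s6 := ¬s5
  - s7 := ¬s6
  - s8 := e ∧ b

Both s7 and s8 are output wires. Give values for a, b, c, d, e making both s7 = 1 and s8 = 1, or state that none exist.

a=1, b=1, c=1, d=1, e=1

Check with a=1, b=1, c=1, d=1, e=1:
s0 = d ∧ c = 1 ∧ 1 = 1
s1 = a ∧ s0 = 1 ∧ 1 = 1
s2 = ¬s1 = ¬1 = 0
s3 = ¬s2 = ¬0 = 1
s4 = ¬s3 = ¬1 = 0
s5 = ¬s4 = ¬0 = 1
s6 = ¬s5 = ¬1 = 0
s7 = ¬s6 = ¬0 = 1
s8 = e ∧ b = 1 ∧ 1 = 1
So s7 = 1 and s8 = 1.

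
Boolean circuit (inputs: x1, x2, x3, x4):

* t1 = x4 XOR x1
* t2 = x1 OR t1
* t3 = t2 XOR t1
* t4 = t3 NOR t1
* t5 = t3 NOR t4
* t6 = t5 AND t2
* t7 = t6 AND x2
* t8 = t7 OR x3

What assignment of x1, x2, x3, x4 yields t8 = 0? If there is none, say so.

x1=1 x2=0 x3=0 x4=0

t8 = t7 OR x3 must be 0, so both t7 = 0 and x3 = 0.
t7 = t6 AND x2 must be 0, so at least one of t6, x2 is 0.
Check with x1=1 x2=0 x3=0 x4=0:
t1 = x4 XOR x1 = 0 XOR 1 = 1
t2 = x1 OR t1 = 1 OR 1 = 1
t3 = t2 XOR t1 = 1 XOR 1 = 0
t4 = t3 NOR t1 = 0 NOR 1 = 0
t5 = t3 NOR t4 = 0 NOR 0 = 1
t6 = t5 AND t2 = 1 AND 1 = 1
t7 = t6 AND x2 = 1 AND 0 = 0
t8 = t7 OR x3 = 0 OR 0 = 0
So t8 = 0 as required.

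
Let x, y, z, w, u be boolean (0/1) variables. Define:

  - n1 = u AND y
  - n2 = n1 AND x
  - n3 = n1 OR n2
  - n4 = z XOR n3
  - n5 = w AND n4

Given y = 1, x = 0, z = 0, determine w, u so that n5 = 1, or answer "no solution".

w=1, u=1

n5 = w AND n4 must be 1, so both w = 1 and n4 = 1.
Check with y = 1, x = 0, z = 0 and w=1, u=1:
n1 = u AND y = 1 AND 1 = 1
n2 = n1 AND x = 1 AND 0 = 0
n3 = n1 OR n2 = 1 OR 0 = 1
n4 = z XOR n3 = 0 XOR 1 = 1
n5 = w AND n4 = 1 AND 1 = 1
So n5 = 1.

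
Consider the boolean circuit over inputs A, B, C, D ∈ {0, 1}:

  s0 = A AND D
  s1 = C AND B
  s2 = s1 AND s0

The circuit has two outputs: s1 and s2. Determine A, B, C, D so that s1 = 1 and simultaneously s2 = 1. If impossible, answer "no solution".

Check with A=1 B=1 C=1 D=1:
s0 = A AND D = 1 AND 1 = 1
s1 = C AND B = 1 AND 1 = 1
s2 = s1 AND s0 = 1 AND 1 = 1
So s1 = 1 and s2 = 1.

A=1 B=1 C=1 D=1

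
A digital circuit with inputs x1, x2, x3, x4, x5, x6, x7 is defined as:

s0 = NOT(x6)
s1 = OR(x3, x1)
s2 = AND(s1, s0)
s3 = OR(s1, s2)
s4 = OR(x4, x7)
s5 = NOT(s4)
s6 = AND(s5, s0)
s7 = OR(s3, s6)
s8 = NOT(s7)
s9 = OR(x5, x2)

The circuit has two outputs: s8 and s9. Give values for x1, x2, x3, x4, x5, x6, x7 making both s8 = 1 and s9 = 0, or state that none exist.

x1=0, x2=0, x3=0, x4=0, x5=0, x6=1, x7=1

Check with x1=0, x2=0, x3=0, x4=0, x5=0, x6=1, x7=1:
s0 = NOT(x6) = NOT 1 = 0
s1 = OR(x3, x1) = OR(0, 0) = 0
s2 = AND(s1, s0) = AND(0, 0) = 0
s3 = OR(s1, s2) = OR(0, 0) = 0
s4 = OR(x4, x7) = OR(0, 1) = 1
s5 = NOT(s4) = NOT 1 = 0
s6 = AND(s5, s0) = AND(0, 0) = 0
s7 = OR(s3, s6) = OR(0, 0) = 0
s8 = NOT(s7) = NOT 0 = 1
s9 = OR(x5, x2) = OR(0, 0) = 0
So s8 = 1 and s9 = 0.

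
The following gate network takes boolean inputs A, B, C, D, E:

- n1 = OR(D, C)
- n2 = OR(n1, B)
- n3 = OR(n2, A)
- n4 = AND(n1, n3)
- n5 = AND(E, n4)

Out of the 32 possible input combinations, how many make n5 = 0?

20

n5 = AND(E, n4) must be 0, so at least one of E, n4 is 0.
Enumerating the 32 input combinations, 20 give n5 = 0 and 12 give n5 = 1.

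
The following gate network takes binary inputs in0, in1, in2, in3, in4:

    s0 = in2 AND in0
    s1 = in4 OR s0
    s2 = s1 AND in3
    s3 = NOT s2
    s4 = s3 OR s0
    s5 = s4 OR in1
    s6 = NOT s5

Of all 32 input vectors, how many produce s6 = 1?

s6 = NOT s5 must be 1, so s5 = 0.
Satisfying assignments:
  in0=0, in1=0, in2=0, in3=1, in4=1
  in0=0, in1=0, in2=1, in3=1, in4=1
  in0=1, in1=0, in2=0, in3=1, in4=1

3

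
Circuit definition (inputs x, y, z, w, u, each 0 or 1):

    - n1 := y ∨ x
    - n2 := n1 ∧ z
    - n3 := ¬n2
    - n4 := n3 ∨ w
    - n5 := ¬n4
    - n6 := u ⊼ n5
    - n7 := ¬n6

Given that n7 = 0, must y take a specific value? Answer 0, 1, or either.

Both values of y occur among assignments with n7 = 0:
  y=0: x=0, y=0, z=0, w=0, u=0
  y=1: x=0, y=1, z=0, w=0, u=0

either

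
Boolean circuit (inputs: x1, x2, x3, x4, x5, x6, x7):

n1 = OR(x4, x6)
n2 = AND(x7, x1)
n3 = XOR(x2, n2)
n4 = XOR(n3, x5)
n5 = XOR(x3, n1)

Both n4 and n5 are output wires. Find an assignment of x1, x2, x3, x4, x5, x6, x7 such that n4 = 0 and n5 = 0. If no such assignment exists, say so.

x1=0, x2=1, x3=0, x4=0, x5=1, x6=0, x7=0

Check with x1=0, x2=1, x3=0, x4=0, x5=1, x6=0, x7=0:
n1 = OR(x4, x6) = OR(0, 0) = 0
n2 = AND(x7, x1) = AND(0, 0) = 0
n3 = XOR(x2, n2) = XOR(1, 0) = 1
n4 = XOR(n3, x5) = XOR(1, 1) = 0
n5 = XOR(x3, n1) = XOR(0, 0) = 0
So n4 = 0 and n5 = 0.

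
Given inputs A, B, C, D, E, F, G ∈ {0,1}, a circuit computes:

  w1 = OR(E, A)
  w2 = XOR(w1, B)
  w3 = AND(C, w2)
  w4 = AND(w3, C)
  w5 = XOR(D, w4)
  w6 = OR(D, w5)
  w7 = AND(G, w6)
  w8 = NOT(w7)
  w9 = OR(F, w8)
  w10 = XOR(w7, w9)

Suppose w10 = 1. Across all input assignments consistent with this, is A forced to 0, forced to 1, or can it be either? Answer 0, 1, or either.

either

Both values of A occur among assignments with w10 = 1:
  A=0: A=0, B=0, C=0, D=0, E=0, F=0, G=0
  A=1: A=1, B=0, C=0, D=0, E=0, F=0, G=0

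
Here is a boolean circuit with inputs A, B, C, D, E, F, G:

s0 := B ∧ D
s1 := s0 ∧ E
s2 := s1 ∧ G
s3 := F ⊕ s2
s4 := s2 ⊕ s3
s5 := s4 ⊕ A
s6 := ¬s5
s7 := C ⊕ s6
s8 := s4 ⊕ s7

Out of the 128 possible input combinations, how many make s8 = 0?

s8 = s4 ⊕ s7 must be 0, so s4 and s7 are equal.
Enumerating the 128 input combinations, 64 give s8 = 0 and 64 give s8 = 1.

64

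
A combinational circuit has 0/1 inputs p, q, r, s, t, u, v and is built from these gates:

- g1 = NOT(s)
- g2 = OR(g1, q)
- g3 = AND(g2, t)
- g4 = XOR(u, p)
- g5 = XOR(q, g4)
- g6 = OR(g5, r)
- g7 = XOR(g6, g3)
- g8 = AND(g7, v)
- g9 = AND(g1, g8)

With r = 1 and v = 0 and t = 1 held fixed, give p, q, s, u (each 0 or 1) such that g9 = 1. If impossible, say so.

With r = 1 and v = 0 and t = 1 fixed, none of the 16 settings of p, q, s, u give g9 = 1.
For example, with p=0, q=0, s=0, u=0:
g1 = NOT(s) = NOT 0 = 1
g2 = OR(g1, q) = OR(1, 0) = 1
g3 = AND(g2, t) = AND(1, 1) = 1
g4 = XOR(u, p) = XOR(0, 0) = 0
g5 = XOR(q, g4) = XOR(0, 0) = 0
g6 = OR(g5, r) = OR(0, 1) = 1
g7 = XOR(g6, g3) = XOR(1, 1) = 0
g8 = AND(g7, v) = AND(0, 0) = 0
g9 = AND(g1, g8) = AND(1, 0) = 0
giving g9 = 0 ≠ 1.

no solution exists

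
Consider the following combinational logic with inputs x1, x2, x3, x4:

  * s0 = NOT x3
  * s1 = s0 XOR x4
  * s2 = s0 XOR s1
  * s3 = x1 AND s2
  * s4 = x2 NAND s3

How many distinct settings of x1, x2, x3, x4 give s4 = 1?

s4 = x2 NAND s3 must be 1, so at least one of x2, s3 is 0.
Enumerating the 16 input combinations, 14 give s4 = 1 and 2 give s4 = 0.

14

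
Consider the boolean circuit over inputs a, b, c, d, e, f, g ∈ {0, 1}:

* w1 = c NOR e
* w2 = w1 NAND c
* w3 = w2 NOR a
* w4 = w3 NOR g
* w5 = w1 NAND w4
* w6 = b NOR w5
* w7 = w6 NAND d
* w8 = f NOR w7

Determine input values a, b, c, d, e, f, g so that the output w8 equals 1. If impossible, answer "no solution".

w8 = f NOR w7 must be 1, so both f = 0 and w7 = 0.
w7 = w6 NAND d must be 0, so both w6 = 1 and d = 1.
w6 = b NOR w5 must be 1, so both b = 0 and w5 = 0.
Check with a=1, b=0, c=0, d=1, e=0, f=0, g=0:
w1 = c NOR e = 0 NOR 0 = 1
w2 = w1 NAND c = 1 NAND 0 = 1
w3 = w2 NOR a = 1 NOR 1 = 0
w4 = w3 NOR g = 0 NOR 0 = 1
w5 = w1 NAND w4 = 1 NAND 1 = 0
w6 = b NOR w5 = 0 NOR 0 = 1
w7 = w6 NAND d = 1 NAND 1 = 0
w8 = f NOR w7 = 0 NOR 0 = 1
So w8 = 1 as required.

a=1, b=0, c=0, d=1, e=0, f=0, g=0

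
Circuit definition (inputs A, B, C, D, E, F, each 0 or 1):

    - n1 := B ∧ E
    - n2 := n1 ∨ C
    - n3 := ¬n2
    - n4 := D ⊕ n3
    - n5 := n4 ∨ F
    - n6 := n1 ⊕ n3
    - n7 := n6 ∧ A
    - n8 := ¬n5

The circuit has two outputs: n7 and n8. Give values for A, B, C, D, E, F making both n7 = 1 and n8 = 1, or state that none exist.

Check with A=1, B=0, C=0, D=1, E=0, F=0:
n1 = B ∧ E = 0 ∧ 0 = 0
n2 = n1 ∨ C = 0 ∨ 0 = 0
n3 = ¬n2 = ¬0 = 1
n4 = D ⊕ n3 = 1 ⊕ 1 = 0
n5 = n4 ∨ F = 0 ∨ 0 = 0
n6 = n1 ⊕ n3 = 0 ⊕ 1 = 1
n7 = n6 ∧ A = 1 ∧ 1 = 1
n8 = ¬n5 = ¬0 = 1
So n7 = 1 and n8 = 1.

A=1, B=0, C=0, D=1, E=0, F=0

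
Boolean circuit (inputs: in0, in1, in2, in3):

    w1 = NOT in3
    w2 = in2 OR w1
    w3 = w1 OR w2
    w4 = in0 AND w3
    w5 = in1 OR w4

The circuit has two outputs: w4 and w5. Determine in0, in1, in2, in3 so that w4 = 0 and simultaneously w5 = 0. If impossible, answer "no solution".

Check with in0=1, in1=0, in2=0, in3=1:
w1 = NOT in3 = NOT 1 = 0
w2 = in2 OR w1 = 0 OR 0 = 0
w3 = w1 OR w2 = 0 OR 0 = 0
w4 = in0 AND w3 = 1 AND 0 = 0
w5 = in1 OR w4 = 0 OR 0 = 0
So w4 = 0 and w5 = 0.

in0=1, in1=0, in2=0, in3=1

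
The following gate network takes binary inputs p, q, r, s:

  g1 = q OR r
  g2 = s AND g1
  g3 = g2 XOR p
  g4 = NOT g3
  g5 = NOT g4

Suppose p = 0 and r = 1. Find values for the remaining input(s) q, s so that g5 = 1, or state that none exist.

q=1, s=1

g5 = NOT g4 must be 1, so g4 = 0.
Check with p = 0 and r = 1 and q=1, s=1:
g1 = q OR r = 1 OR 1 = 1
g2 = s AND g1 = 1 AND 1 = 1
g3 = g2 XOR p = 1 XOR 0 = 1
g4 = NOT g3 = NOT 1 = 0
g5 = NOT g4 = NOT 0 = 1
So g5 = 1.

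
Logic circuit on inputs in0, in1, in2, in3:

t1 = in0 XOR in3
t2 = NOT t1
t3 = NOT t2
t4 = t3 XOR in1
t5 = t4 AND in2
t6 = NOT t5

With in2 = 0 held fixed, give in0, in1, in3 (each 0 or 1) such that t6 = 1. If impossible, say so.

Check with in2 = 0 and in0=1, in1=1, in3=1:
t1 = in0 XOR in3 = 1 XOR 1 = 0
t2 = NOT t1 = NOT 0 = 1
t3 = NOT t2 = NOT 1 = 0
t4 = t3 XOR in1 = 0 XOR 1 = 1
t5 = t4 AND in2 = 1 AND 0 = 0
t6 = NOT t5 = NOT 0 = 1
So t6 = 1.

in0=1, in1=1, in3=1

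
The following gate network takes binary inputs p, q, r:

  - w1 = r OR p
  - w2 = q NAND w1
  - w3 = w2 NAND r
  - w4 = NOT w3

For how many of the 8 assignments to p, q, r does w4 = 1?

2

w4 = NOT w3 must be 1, so w3 = 0.
w3 = w2 NAND r must be 0, so both w2 = 1 and r = 1.
w2 = q NAND w1 must be 1, so at least one of q, w1 is 0.
Satisfying assignments:
  p=0, q=0, r=1
  p=1, q=0, r=1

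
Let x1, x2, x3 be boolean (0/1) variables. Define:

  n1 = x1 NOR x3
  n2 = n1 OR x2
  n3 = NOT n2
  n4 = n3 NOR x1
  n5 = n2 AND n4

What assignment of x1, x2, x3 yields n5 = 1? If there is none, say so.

x1=0, x2=1, x3=0

Check with x1=0, x2=1, x3=0:
n1 = x1 NOR x3 = 0 NOR 0 = 1
n2 = n1 OR x2 = 1 OR 1 = 1
n3 = NOT n2 = NOT 1 = 0
n4 = n3 NOR x1 = 0 NOR 0 = 1
n5 = n2 AND n4 = 1 AND 1 = 1
So n5 = 1 as required.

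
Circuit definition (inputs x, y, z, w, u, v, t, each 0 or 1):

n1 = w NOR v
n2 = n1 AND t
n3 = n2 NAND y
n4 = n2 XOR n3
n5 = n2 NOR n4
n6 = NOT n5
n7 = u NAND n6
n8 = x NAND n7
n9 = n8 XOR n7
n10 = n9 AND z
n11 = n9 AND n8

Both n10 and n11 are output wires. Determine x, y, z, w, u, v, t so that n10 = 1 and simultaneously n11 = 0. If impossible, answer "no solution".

Check with x=1, y=0, z=1, w=1, u=0, v=0, t=0:
n1 = w NOR v = 1 NOR 0 = 0
n2 = n1 AND t = 0 AND 0 = 0
n3 = n2 NAND y = 0 NAND 0 = 1
n4 = n2 XOR n3 = 0 XOR 1 = 1
n5 = n2 NOR n4 = 0 NOR 1 = 0
n6 = NOT n5 = NOT 0 = 1
n7 = u NAND n6 = 0 NAND 1 = 1
n8 = x NAND n7 = 1 NAND 1 = 0
n9 = n8 XOR n7 = 0 XOR 1 = 1
n10 = n9 AND z = 1 AND 1 = 1
n11 = n9 AND n8 = 1 AND 0 = 0
So n10 = 1 and n11 = 0.

x=1, y=0, z=1, w=1, u=0, v=0, t=0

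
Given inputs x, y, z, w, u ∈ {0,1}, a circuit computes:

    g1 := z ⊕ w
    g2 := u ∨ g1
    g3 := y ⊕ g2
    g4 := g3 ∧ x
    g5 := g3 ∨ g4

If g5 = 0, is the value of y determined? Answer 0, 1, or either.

either

Both values of y occur among assignments with g5 = 0:
  y=0: x=0, y=0, z=0, w=0, u=0
  y=1: x=0, y=1, z=0, w=0, u=1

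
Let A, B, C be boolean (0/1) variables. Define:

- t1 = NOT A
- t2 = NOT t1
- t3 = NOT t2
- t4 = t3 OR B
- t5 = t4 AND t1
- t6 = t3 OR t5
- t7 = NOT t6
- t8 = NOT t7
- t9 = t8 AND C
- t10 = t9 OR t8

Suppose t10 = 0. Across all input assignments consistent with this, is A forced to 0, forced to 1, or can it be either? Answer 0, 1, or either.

1

t10 = t9 OR t8 must be 0, so both t9 = 0 and t8 = 0.
t9 = t8 AND C must be 0, so at least one of t8, C is 0.
Every assignment with t10 = 0 has A = 1; there are 4 such assignment(s).
  A=1, B=0, C=0
  A=1, B=0, C=1
  A=1, B=1, C=0
  A=1, B=1, C=1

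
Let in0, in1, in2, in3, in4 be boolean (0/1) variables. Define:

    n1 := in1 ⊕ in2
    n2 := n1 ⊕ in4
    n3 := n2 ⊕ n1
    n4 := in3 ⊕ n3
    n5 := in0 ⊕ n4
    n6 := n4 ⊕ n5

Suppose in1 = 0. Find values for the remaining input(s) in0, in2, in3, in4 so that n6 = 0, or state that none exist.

in0=0 in2=1 in3=0 in4=1

n6 = n4 ⊕ n5 must be 0, so n4 and n5 are equal.
Check with in1 = 0 and in0=0, in2=1, in3=0, in4=1:
n1 = in1 ⊕ in2 = 0 ⊕ 1 = 1
n2 = n1 ⊕ in4 = 1 ⊕ 1 = 0
n3 = n2 ⊕ n1 = 0 ⊕ 1 = 1
n4 = in3 ⊕ n3 = 0 ⊕ 1 = 1
n5 = in0 ⊕ n4 = 0 ⊕ 1 = 1
n6 = n4 ⊕ n5 = 1 ⊕ 1 = 0
So n6 = 0.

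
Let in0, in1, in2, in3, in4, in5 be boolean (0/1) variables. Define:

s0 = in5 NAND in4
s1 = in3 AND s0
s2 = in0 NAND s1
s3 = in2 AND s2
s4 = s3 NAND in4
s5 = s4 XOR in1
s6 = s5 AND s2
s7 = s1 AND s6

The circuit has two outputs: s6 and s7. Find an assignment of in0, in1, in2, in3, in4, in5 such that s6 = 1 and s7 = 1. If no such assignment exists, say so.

Check with in0=0 in1=0 in2=0 in3=1 in4=1 in5=0:
s0 = in5 NAND in4 = 0 NAND 1 = 1
s1 = in3 AND s0 = 1 AND 1 = 1
s2 = in0 NAND s1 = 0 NAND 1 = 1
s3 = in2 AND s2 = 0 AND 1 = 0
s4 = s3 NAND in4 = 0 NAND 1 = 1
s5 = s4 XOR in1 = 1 XOR 0 = 1
s6 = s5 AND s2 = 1 AND 1 = 1
s7 = s1 AND s6 = 1 AND 1 = 1
So s6 = 1 and s7 = 1.

in0=0 in1=0 in2=0 in3=1 in4=1 in5=0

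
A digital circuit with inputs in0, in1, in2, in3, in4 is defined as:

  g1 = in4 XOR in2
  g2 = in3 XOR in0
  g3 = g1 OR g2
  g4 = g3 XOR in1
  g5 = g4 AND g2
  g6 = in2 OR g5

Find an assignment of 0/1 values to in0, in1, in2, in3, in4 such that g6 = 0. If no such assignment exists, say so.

g6 = in2 OR g5 must be 0, so both in2 = 0 and g5 = 0.
g5 = g4 AND g2 must be 0, so at least one of g4, g2 is 0.
Check with in0=1 in1=1 in2=0 in3=0 in4=1:
g1 = in4 XOR in2 = 1 XOR 0 = 1
g2 = in3 XOR in0 = 0 XOR 1 = 1
g3 = g1 OR g2 = 1 OR 1 = 1
g4 = g3 XOR in1 = 1 XOR 1 = 0
g5 = g4 AND g2 = 0 AND 1 = 0
g6 = in2 OR g5 = 0 OR 0 = 0
So g6 = 0 as required.

in0=1 in1=1 in2=0 in3=0 in4=1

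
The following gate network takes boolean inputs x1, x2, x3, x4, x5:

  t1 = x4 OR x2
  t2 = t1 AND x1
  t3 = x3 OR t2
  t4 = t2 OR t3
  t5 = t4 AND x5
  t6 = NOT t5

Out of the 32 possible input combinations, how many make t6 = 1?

21

t6 = NOT t5 must be 1, so t5 = 0.
Enumerating the 32 input combinations, 21 give t6 = 1 and 11 give t6 = 0.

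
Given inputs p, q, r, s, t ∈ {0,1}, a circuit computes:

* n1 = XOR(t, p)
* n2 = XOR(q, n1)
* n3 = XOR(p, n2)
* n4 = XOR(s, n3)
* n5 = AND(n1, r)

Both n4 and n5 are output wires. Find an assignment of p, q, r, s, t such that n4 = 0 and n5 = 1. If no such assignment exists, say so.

p=1 q=1 r=1 s=1 t=0

Check with p=1 q=1 r=1 s=1 t=0:
n1 = XOR(t, p) = XOR(0, 1) = 1
n2 = XOR(q, n1) = XOR(1, 1) = 0
n3 = XOR(p, n2) = XOR(1, 0) = 1
n4 = XOR(s, n3) = XOR(1, 1) = 0
n5 = AND(n1, r) = AND(1, 1) = 1
So n4 = 0 and n5 = 1.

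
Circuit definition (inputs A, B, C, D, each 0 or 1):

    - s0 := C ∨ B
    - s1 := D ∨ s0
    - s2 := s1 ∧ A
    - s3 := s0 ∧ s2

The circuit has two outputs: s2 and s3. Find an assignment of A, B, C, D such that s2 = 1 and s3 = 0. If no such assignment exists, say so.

A=1 B=0 C=0 D=1

Check with A=1 B=0 C=0 D=1:
s0 = C ∨ B = 0 ∨ 0 = 0
s1 = D ∨ s0 = 1 ∨ 0 = 1
s2 = s1 ∧ A = 1 ∧ 1 = 1
s3 = s0 ∧ s2 = 0 ∧ 1 = 0
So s2 = 1 and s3 = 0.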